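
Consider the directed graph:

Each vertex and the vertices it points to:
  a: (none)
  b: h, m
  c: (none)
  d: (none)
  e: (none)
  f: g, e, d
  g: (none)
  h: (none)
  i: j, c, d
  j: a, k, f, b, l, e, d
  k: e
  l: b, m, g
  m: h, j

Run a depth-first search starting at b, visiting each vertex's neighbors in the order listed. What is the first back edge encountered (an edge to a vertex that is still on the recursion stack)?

DFS from b (visiting each vertex's neighbors in the order listed); mark gray on enter, black on exit:
b gray
  h gray
  h black
  m gray
    m→h: h black — skip
    j gray
      a gray
      a black
      k gray
        e gray
        e black
      k black
      f gray
        g gray
        g black
        f→e: e black — skip
        d gray
        d black
      f black
      j→b: b is gray → back edge
First back edge: j → b.

j→b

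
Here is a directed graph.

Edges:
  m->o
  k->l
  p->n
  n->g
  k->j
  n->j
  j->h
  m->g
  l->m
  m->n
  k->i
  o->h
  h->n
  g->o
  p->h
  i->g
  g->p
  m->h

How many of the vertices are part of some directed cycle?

6

A vertex is on a directed cycle iff it belongs to a strongly connected component of size ≥ 2 (or has a self-loop).
The vertices on cycles are {g, h, j, n, o, p} — 6 in total.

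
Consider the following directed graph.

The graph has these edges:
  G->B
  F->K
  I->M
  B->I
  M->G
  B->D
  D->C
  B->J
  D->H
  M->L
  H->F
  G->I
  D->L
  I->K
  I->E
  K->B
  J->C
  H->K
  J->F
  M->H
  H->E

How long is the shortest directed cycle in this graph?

For each vertex v, BFS finds the shortest path from v back to v.
The shortest such closed walk is B → I → K → B, length 3.

3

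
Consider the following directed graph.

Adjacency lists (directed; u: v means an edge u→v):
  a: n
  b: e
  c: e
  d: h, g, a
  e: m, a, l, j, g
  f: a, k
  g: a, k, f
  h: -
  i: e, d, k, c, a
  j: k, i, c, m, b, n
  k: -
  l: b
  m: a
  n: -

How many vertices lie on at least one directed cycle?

6

A vertex is on a directed cycle iff it belongs to a strongly connected component of size ≥ 2 (or has a self-loop).
The vertices on cycles are {b, c, e, i, j, l} — 6 in total.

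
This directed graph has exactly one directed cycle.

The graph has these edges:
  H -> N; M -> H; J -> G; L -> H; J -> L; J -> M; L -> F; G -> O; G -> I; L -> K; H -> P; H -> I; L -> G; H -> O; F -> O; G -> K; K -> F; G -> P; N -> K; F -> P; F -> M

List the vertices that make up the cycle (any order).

F, H, K, M, N

DFS with gray/black marking from F:
F gray
  M gray
    H gray
      I gray
      I black
      O gray
      O black
      N gray
        K gray
          K→F: F is gray → back edge
Back edge closes the cycle F → M → H → N → K → F; its vertices are {F, H, K, M, N}.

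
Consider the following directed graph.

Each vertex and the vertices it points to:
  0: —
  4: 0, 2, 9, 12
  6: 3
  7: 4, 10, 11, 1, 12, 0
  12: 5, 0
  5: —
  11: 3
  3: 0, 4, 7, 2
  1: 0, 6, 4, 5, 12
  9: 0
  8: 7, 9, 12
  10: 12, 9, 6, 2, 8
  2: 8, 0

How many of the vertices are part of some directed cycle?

A vertex is on a directed cycle iff it belongs to a strongly connected component of size ≥ 2 (or has a self-loop).
The vertices on cycles are {1, 2, 3, 4, 6, 7, 8, 10, 11} — 9 in total.

9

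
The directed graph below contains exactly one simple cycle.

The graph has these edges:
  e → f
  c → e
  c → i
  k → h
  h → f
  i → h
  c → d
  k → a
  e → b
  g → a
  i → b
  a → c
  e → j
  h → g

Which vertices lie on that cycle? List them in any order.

a, c, g, h, i

DFS with gray/black marking from a:
a gray
  c gray
    i gray
      h gray
        g gray
          g→a: a is gray → back edge
Back edge closes the cycle a → c → i → h → g → a; its vertices are {a, c, g, h, i}.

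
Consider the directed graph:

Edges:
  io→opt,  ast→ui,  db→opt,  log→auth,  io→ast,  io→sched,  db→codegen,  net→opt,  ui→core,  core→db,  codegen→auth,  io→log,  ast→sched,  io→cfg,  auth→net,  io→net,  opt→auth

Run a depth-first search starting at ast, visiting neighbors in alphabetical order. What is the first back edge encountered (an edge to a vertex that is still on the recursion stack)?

DFS from ast (visiting neighbors in alphabetical order); mark gray on enter, black on exit:
ast gray
  sched gray
  sched black
  ui gray
    core gray
      db gray
        codegen gray
          auth gray
            net gray
              opt gray
                opt→auth: auth is gray → back edge
First back edge: opt → auth.

opt->auth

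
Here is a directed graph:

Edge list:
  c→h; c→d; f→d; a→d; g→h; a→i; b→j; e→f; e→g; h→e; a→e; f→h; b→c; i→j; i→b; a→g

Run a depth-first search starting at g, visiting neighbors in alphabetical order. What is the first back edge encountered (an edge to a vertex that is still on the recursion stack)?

f→h

DFS from g (visiting neighbors in alphabetical order); mark gray on enter, black on exit:
g gray
  h gray
    e gray
      f gray
        d gray
        d black
        f→h: h is gray → back edge
First back edge: f → h.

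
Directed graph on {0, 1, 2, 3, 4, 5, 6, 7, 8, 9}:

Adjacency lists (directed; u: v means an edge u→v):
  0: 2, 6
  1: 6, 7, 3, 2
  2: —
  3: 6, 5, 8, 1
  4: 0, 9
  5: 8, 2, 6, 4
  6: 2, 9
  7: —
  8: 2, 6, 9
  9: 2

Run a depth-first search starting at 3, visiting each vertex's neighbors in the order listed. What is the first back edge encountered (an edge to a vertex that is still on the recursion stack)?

DFS from 3 (visiting each vertex's neighbors in the order listed); mark gray on enter, black on exit:
3 gray
  6 gray
    2 gray
    2 black
    9 gray
      9→2: 2 black — skip
    9 black
  6 black
  5 gray
    8 gray
      8→2: 2 black — skip
      8→6: 6 black — skip
      8→9: 9 black — skip
    8 black
    5→2: 2 black — skip
    5→6: 6 black — skip
    4 gray
      0 gray
        0→2: 2 black — skip
        0→6: 6 black — skip
      0 black
      4→9: 9 black — skip
    4 black
  5 black
  3→8: 8 black — skip
  1 gray
    1→6: 6 black — skip
    7 gray
    7 black
    1→3: 3 is gray → back edge
First back edge: 1 → 3.

1->3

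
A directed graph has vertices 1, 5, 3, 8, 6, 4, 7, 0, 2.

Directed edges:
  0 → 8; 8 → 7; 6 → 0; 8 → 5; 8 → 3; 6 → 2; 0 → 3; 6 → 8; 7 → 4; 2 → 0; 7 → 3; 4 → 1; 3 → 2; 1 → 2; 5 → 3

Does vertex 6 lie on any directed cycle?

6 lies on a cycle iff there is a path from 6 back to itself.
Exploring from 6, it never reaches itself; equivalently, its strongly connected component is a singleton.

No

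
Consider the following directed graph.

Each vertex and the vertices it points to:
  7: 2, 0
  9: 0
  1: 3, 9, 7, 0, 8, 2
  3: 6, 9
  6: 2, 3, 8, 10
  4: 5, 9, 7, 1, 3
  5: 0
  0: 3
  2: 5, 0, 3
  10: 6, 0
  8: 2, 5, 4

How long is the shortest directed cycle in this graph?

For each vertex v, BFS finds the shortest path from v back to v.
The shortest such closed walk is 6 → 3 → 6, length 2.

2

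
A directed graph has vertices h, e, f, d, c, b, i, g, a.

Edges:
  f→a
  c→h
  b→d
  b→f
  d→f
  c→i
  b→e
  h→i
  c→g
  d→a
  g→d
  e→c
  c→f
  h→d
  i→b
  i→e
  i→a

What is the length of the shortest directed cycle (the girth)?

For each vertex v, BFS finds the shortest path from v back to v.
The shortest such closed walk is i → e → c → i, length 3.

3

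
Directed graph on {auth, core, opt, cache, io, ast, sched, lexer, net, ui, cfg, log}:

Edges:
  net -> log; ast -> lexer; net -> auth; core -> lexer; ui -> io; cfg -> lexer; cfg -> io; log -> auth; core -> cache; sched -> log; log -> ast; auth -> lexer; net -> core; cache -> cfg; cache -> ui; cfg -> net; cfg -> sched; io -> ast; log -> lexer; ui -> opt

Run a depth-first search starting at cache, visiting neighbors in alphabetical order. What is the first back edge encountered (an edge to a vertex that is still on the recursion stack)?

DFS from cache (visiting neighbors in alphabetical order); mark gray on enter, black on exit:
cache gray
  cfg gray
    io gray
      ast gray
        lexer gray
        lexer black
      ast black
    io black
    cfg→lexer: lexer black — skip
    net gray
      auth gray
        auth→lexer: lexer black — skip
      auth black
      core gray
        core→cache: cache is gray → back edge
First back edge: core → cache.

core→cache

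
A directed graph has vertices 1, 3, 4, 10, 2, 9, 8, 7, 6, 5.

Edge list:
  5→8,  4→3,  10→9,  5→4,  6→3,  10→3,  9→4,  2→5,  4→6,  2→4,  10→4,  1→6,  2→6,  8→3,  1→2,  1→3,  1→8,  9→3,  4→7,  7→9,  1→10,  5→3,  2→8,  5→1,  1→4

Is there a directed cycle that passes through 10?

10 lies on a cycle iff there is a path from 10 back to itself.
Exploring from 10, it never reaches itself; equivalently, its strongly connected component is a singleton.

No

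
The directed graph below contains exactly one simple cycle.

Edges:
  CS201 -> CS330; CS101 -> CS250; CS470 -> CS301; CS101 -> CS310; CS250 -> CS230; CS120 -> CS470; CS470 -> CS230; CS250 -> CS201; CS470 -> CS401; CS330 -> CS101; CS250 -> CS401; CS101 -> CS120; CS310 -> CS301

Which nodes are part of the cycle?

CS101, CS201, CS250, CS330

DFS with gray/black marking from CS330:
CS330 gray
  CS101 gray
    CS310 gray
      CS301 gray
      CS301 black
    CS310 black
    CS120 gray
      CS470 gray
        CS401 gray
        CS401 black
        CS470→CS301: CS301 black — skip
        CS230 gray
        CS230 black
      CS470 black
    CS120 black
    CS250 gray
      CS250→CS230: CS230 black — skip
      CS201 gray
        CS201→CS330: CS330 is gray → back edge
Back edge closes the cycle CS330 → CS101 → CS250 → CS201 → CS330; its vertices are {CS101, CS201, CS250, CS330}.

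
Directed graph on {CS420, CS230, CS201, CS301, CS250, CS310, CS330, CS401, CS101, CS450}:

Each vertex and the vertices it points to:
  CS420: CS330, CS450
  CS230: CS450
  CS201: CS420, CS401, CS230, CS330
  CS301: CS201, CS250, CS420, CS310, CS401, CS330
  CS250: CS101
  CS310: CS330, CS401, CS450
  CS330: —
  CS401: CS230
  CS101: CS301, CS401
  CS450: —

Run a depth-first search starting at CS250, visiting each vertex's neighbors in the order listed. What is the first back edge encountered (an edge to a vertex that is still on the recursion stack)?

DFS from CS250 (visiting each vertex's neighbors in the order listed); mark gray on enter, black on exit:
CS250 gray
  CS101 gray
    CS301 gray
      CS201 gray
        CS420 gray
          CS330 gray
          CS330 black
          CS450 gray
          CS450 black
        CS420 black
        CS401 gray
          CS230 gray
            CS230→CS450: CS450 black — skip
          CS230 black
        CS401 black
        CS201→CS230: CS230 black — skip
        CS201→CS330: CS330 black — skip
      CS201 black
      CS301→CS250: CS250 is gray → back edge
First back edge: CS301 → CS250.

CS301→CS250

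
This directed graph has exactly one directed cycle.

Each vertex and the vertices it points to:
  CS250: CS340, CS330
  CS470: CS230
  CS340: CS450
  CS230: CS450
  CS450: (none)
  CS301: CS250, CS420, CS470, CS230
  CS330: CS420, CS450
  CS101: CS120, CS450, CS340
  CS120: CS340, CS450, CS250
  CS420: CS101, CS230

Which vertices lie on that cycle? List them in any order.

CS101, CS120, CS250, CS330, CS420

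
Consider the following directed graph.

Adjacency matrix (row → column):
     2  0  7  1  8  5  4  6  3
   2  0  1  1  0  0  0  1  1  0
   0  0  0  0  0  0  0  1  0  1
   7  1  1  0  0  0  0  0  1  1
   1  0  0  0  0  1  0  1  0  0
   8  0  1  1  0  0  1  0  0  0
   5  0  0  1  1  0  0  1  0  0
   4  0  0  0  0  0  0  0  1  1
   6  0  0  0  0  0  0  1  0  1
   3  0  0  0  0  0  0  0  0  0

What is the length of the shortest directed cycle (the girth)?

For each vertex v, BFS finds the shortest path from v back to v.
The shortest such closed walk is 7 → 2 → 7, length 2.

2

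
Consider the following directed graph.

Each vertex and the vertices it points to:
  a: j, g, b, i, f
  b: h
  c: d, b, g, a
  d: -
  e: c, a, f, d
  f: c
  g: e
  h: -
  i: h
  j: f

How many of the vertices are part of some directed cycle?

6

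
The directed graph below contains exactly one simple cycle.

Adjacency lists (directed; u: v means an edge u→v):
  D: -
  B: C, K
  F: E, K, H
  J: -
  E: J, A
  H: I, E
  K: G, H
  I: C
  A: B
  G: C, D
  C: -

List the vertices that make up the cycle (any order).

A, B, E, H, K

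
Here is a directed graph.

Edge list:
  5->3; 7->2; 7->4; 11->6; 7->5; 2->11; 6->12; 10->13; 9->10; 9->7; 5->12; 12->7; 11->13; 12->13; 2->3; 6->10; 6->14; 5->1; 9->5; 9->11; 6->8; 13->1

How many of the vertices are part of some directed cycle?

A vertex is on a directed cycle iff it belongs to a strongly connected component of size ≥ 2 (or has a self-loop).
The vertices on cycles are {2, 5, 6, 7, 11, 12} — 6 in total.

6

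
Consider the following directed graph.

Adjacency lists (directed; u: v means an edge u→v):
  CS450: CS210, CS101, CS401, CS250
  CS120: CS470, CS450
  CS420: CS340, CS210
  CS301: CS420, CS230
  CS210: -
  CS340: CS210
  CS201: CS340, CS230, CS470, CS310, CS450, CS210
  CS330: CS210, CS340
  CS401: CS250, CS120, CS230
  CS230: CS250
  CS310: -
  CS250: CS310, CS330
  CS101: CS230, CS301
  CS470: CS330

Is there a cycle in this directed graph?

Yes

DFS with white/gray/black marking, starting from CS101:
CS101 gray
  CS230 gray
    CS250 gray
      CS310 gray
      CS310 black
      CS330 gray
        CS210 gray
        CS210 black
        CS340 gray
          CS340→CS210: CS210 black — skip
        CS340 black
      CS330 black
    CS250 black
  CS230 black
  CS301 gray
    CS420 gray
      CS420→CS340: CS340 black — skip
      CS420→CS210: CS210 black — skip
    CS420 black
    CS301→CS230: CS230 black — skip
  CS301 black
CS101 black
CS450 gray
  CS450→CS210: CS210 black — skip
  CS450→CS101: CS101 black — skip
  CS401 gray
    CS401→CS250: CS250 black — skip
    CS120 gray
      CS470 gray
        CS470→CS330: CS330 black — skip
      CS470 black
      CS120→CS450: CS450 is gray → back edge
Back edge found, so a cycle exists: CS450 → CS401 → CS120 → CS450.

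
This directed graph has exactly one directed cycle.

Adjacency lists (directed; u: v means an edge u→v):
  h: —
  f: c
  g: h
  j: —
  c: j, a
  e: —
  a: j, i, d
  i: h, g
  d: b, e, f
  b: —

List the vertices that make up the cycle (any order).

a, c, d, f

DFS with gray/black marking from a:
a gray
  j gray
  j black
  i gray
    h gray
    h black
    g gray
      g→h: h black — skip
    g black
  i black
  d gray
    b gray
    b black
    e gray
    e black
    f gray
      c gray
        c→j: j black — skip
        c→a: a is gray → back edge
Back edge closes the cycle a → d → f → c → a; its vertices are {a, c, d, f}.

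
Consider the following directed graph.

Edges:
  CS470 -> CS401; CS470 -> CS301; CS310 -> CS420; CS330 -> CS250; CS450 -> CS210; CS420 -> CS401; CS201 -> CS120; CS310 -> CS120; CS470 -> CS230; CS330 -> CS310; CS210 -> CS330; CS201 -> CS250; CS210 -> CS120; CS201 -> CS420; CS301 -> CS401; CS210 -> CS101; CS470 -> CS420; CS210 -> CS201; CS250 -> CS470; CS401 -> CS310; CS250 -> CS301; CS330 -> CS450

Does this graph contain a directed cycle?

Yes

DFS with white/gray/black marking, starting from CS210:
CS210 gray
  CS201 gray
    CS420 gray
      CS401 gray
        CS310 gray
          CS310→CS420: CS420 is gray → back edge
Back edge found, so a cycle exists: CS420 → CS401 → CS310 → CS420.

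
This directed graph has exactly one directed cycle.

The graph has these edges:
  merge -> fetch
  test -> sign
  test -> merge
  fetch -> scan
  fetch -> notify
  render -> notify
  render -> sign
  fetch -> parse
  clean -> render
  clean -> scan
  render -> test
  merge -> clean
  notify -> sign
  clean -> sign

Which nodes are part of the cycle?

test, clean, merge, render

DFS with gray/black marking from merge:
merge gray
  clean gray
    scan gray
    scan black
    render gray
      test gray
        sign gray
        sign black
        test→merge: merge is gray → back edge
Back edge closes the cycle merge → clean → render → test → merge; its vertices are {test, clean, merge, render}.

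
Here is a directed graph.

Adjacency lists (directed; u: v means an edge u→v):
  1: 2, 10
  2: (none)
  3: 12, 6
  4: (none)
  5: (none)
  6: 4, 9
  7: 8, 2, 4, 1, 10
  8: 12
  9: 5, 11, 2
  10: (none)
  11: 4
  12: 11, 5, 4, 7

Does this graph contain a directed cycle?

Yes

DFS with white/gray/black marking, starting from 1:
1 gray
  2 gray
  2 black
  10 gray
  10 black
1 black
3 gray
  12 gray
    11 gray
      4 gray
      4 black
    11 black
    5 gray
    5 black
    12→4: 4 black — skip
    7 gray
      8 gray
        8→12: 12 is gray → back edge
Back edge found, so a cycle exists: 12 → 7 → 8 → 12.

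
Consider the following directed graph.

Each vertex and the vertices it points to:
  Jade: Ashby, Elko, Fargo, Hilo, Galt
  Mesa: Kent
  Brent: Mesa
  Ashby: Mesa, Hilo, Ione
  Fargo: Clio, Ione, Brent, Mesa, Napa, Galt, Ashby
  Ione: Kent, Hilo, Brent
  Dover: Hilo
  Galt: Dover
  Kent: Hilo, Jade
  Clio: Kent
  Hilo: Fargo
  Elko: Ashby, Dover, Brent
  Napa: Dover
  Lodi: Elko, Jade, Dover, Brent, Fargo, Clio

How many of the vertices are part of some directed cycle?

A vertex is on a directed cycle iff it belongs to a strongly connected component of size ≥ 2 (or has a self-loop).
The vertices on cycles are {Clio, Elko, Galt, Hilo, Ione, Jade, Kent, Mesa, Napa, Ashby, Brent, Dover, Fargo} — 13 in total.

13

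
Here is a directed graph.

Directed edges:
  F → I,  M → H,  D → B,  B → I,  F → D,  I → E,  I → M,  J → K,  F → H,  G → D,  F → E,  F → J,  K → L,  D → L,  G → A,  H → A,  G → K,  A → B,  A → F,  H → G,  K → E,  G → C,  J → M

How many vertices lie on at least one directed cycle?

9

A vertex is on a directed cycle iff it belongs to a strongly connected component of size ≥ 2 (or has a self-loop).
The vertices on cycles are {A, B, D, F, G, H, I, J, M} — 9 in total.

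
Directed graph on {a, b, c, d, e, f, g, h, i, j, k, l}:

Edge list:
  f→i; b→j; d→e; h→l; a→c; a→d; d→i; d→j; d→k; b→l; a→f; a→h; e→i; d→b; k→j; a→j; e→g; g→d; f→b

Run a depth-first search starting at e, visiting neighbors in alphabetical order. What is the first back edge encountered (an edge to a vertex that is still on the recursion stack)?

DFS from e (visiting neighbors in alphabetical order); mark gray on enter, black on exit:
e gray
  g gray
    d gray
      b gray
        j gray
        j black
        l gray
        l black
      b black
      d→e: e is gray → back edge
First back edge: d → e.

d->e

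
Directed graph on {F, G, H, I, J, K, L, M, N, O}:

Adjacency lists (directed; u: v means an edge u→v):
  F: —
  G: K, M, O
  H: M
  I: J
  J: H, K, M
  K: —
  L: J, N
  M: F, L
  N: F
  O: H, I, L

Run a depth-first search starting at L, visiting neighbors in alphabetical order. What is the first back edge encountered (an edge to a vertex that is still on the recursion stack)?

DFS from L (visiting neighbors in alphabetical order); mark gray on enter, black on exit:
L gray
  J gray
    H gray
      M gray
        F gray
        F black
        M→L: L is gray → back edge
First back edge: M → L.

M→L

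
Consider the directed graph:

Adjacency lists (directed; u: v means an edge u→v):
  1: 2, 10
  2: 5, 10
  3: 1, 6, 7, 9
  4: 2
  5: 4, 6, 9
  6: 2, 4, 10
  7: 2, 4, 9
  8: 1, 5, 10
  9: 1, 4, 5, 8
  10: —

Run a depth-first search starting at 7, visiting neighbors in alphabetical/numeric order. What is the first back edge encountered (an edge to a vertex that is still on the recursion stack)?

4->2

DFS from 7 (visiting neighbors in alphabetical/numeric order); mark gray on enter, black on exit:
7 gray
  2 gray
    5 gray
      4 gray
        4→2: 2 is gray → back edge
First back edge: 4 → 2.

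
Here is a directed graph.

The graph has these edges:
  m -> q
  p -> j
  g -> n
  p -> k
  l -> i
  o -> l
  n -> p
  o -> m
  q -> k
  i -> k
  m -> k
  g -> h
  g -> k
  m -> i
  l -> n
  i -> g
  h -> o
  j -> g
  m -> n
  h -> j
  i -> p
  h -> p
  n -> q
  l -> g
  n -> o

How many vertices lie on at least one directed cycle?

A vertex is on a directed cycle iff it belongs to a strongly connected component of size ≥ 2 (or has a self-loop).
The vertices on cycles are {g, h, i, j, l, m, n, o, p} — 9 in total.

9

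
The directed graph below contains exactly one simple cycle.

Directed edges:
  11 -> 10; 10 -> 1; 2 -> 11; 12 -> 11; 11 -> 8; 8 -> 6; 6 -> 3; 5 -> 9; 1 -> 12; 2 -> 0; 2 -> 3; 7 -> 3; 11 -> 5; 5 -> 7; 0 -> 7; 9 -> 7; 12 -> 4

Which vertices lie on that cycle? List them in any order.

1, 10, 11, 12

DFS with gray/black marking from 11:
11 gray
  5 gray
    9 gray
      7 gray
        3 gray
        3 black
      7 black
    9 black
    5→7: 7 black — skip
  5 black
  8 gray
    6 gray
      6→3: 3 black — skip
    6 black
  8 black
  10 gray
    1 gray
      12 gray
        4 gray
        4 black
        12→11: 11 is gray → back edge
Back edge closes the cycle 11 → 10 → 1 → 12 → 11; its vertices are {1, 10, 11, 12}.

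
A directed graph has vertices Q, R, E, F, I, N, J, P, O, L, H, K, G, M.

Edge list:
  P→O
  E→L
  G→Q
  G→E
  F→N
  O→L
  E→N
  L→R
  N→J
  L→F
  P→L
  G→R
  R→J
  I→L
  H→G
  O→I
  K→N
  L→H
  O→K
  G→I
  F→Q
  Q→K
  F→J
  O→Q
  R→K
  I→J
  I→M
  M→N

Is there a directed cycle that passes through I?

Yes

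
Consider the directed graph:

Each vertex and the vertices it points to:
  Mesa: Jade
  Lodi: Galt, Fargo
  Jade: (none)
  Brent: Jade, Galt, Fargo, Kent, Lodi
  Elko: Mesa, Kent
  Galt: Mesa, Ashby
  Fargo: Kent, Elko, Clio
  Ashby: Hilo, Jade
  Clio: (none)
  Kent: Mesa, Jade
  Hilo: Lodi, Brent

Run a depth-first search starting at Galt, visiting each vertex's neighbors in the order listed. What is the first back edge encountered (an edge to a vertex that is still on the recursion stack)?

Lodi→Galt

DFS from Galt (visiting each vertex's neighbors in the order listed); mark gray on enter, black on exit:
Galt gray
  Mesa gray
    Jade gray
    Jade black
  Mesa black
  Ashby gray
    Hilo gray
      Lodi gray
        Lodi→Galt: Galt is gray → back edge
First back edge: Lodi → Galt.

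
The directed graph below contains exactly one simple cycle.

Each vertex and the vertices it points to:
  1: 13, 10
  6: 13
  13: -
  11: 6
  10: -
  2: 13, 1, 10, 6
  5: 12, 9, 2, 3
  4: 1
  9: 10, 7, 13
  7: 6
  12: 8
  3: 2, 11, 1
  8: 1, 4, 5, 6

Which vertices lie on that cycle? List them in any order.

5, 8, 12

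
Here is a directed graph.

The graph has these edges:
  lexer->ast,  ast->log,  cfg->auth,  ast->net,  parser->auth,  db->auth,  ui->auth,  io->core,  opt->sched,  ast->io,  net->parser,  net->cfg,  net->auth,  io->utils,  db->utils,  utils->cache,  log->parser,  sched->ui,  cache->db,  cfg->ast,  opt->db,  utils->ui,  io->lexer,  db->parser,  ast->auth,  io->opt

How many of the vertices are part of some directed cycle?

8

A vertex is on a directed cycle iff it belongs to a strongly connected component of size ≥ 2 (or has a self-loop).
The vertices on cycles are {db, io, ast, cfg, net, cache, lexer, utils} — 8 in total.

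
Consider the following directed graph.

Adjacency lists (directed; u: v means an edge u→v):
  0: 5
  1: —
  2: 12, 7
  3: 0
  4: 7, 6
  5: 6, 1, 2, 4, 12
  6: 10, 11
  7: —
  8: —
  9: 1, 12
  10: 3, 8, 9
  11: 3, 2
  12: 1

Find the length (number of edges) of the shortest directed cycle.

5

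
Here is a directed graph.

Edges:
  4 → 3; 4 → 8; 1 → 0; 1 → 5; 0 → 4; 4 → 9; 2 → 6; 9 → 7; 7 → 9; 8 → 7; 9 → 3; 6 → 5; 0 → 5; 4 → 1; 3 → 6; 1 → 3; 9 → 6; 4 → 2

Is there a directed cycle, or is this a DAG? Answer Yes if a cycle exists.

DFS with white/gray/black marking, starting from 4:
4 gray
  2 gray
    6 gray
      5 gray
      5 black
    6 black
  2 black
  1 gray
    0 gray
      0→4: 4 is gray → back edge
Back edge found, so a cycle exists: 4 → 1 → 0 → 4.

Yes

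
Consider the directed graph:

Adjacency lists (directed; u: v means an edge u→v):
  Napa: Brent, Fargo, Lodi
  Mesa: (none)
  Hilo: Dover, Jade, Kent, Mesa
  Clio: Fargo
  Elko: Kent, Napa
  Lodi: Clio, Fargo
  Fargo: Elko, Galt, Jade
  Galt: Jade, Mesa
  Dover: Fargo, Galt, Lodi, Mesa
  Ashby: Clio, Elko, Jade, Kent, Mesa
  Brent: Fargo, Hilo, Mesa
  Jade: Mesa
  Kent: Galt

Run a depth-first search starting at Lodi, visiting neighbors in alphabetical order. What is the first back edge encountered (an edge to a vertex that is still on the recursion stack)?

Brent->Fargo

DFS from Lodi (visiting neighbors in alphabetical order); mark gray on enter, black on exit:
Lodi gray
  Clio gray
    Fargo gray
      Elko gray
        Kent gray
          Galt gray
            Jade gray
              Mesa gray
              Mesa black
            Jade black
            Galt→Mesa: Mesa black — skip
          Galt black
        Kent black
        Napa gray
          Brent gray
            Brent→Fargo: Fargo is gray → back edge
First back edge: Brent → Fargo.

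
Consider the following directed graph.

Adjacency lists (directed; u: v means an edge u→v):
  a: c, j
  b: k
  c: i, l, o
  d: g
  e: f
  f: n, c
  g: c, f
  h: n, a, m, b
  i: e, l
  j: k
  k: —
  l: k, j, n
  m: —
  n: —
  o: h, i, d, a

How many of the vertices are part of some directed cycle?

9

A vertex is on a directed cycle iff it belongs to a strongly connected component of size ≥ 2 (or has a self-loop).
The vertices on cycles are {a, c, d, e, f, g, h, i, o} — 9 in total.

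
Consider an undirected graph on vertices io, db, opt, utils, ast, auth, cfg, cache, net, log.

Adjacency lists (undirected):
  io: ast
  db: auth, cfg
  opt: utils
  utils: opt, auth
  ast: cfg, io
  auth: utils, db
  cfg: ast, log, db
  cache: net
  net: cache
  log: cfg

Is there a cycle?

No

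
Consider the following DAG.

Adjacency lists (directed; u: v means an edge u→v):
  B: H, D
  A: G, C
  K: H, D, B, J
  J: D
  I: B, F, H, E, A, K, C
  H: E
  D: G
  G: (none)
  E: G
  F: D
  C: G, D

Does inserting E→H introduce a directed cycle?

Yes

Adding E→H creates a cycle iff H can already reach E.
Path from H: H → E.
So H → … → E → H is a cycle.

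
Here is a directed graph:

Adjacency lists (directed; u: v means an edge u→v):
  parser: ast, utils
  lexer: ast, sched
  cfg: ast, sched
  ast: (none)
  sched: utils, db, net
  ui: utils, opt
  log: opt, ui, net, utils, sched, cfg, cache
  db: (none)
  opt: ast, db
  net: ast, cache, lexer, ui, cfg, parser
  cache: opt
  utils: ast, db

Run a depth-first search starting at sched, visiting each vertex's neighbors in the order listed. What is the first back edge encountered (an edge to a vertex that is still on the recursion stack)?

DFS from sched (visiting each vertex's neighbors in the order listed); mark gray on enter, black on exit:
sched gray
  utils gray
    ast gray
    ast black
    db gray
    db black
  utils black
  sched→db: db black — skip
  net gray
    net→ast: ast black — skip
    cache gray
      opt gray
        opt→ast: ast black — skip
        opt→db: db black — skip
      opt black
    cache black
    lexer gray
      lexer→ast: ast black — skip
      lexer→sched: sched is gray → back edge
First back edge: lexer → sched.

lexer→sched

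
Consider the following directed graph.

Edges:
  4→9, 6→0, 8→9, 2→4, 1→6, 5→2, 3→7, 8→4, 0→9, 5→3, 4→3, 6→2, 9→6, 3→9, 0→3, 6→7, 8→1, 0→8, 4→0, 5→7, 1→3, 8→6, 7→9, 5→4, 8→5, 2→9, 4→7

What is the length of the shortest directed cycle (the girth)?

3

For each vertex v, BFS finds the shortest path from v back to v.
The shortest such closed walk is 8 → 4 → 0 → 8, length 3.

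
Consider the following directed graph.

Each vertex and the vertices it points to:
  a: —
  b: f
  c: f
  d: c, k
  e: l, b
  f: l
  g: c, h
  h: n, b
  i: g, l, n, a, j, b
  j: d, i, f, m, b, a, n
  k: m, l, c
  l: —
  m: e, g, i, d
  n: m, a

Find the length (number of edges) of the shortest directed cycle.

For each vertex v, BFS finds the shortest path from v back to v.
The shortest such closed walk is j → i → j, length 2.

2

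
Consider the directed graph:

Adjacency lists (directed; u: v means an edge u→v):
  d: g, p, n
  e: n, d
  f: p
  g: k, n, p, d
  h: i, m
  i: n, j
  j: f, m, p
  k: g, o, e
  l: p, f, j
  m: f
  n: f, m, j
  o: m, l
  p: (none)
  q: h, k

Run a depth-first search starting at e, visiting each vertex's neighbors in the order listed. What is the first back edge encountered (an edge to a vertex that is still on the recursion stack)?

k→g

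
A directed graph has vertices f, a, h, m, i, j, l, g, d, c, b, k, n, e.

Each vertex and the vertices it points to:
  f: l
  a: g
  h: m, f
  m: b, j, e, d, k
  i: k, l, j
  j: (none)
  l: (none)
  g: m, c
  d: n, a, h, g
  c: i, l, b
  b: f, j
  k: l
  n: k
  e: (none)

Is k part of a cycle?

No

k lies on a cycle iff there is a path from k back to itself.
Exploring from k, it never reaches itself; equivalently, its strongly connected component is a singleton.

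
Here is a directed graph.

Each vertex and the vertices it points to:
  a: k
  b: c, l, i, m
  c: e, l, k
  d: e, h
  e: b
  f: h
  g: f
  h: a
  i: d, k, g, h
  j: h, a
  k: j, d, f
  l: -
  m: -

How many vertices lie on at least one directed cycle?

A vertex is on a directed cycle iff it belongs to a strongly connected component of size ≥ 2 (or has a self-loop).
The vertices on cycles are {a, b, c, d, e, f, g, h, i, j, k} — 11 in total.

11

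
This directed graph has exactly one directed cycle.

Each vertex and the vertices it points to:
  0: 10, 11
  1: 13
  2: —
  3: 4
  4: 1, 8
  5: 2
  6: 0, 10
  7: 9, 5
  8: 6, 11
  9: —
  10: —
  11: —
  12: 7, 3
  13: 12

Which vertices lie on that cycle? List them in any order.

DFS with gray/black marking from 3:
3 gray
  4 gray
    1 gray
      13 gray
        12 gray
          7 gray
            9 gray
            9 black
            5 gray
              2 gray
              2 black
            5 black
          7 black
          12→3: 3 is gray → back edge
Back edge closes the cycle 3 → 4 → 1 → 13 → 12 → 3; its vertices are {1, 3, 4, 12, 13}.

1, 3, 4, 12, 13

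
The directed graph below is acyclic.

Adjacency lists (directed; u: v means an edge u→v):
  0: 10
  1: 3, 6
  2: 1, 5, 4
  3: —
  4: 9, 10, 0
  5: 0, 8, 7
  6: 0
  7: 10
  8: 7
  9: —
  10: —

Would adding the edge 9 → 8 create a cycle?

No

Adding 9→8 creates a cycle iff 8 can already reach 9.
Explore from 8: no path reaches 9. The graph stays acyclic.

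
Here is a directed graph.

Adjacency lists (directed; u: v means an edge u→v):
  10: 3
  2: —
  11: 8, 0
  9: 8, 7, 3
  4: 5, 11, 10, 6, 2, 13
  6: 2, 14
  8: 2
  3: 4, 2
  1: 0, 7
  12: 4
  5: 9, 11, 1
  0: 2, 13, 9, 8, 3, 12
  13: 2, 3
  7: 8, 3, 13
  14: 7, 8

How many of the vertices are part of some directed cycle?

13

A vertex is on a directed cycle iff it belongs to a strongly connected component of size ≥ 2 (or has a self-loop).
The vertices on cycles are {0, 1, 3, 4, 5, 6, 7, 9, 10, 11, 12, 13, 14} — 13 in total.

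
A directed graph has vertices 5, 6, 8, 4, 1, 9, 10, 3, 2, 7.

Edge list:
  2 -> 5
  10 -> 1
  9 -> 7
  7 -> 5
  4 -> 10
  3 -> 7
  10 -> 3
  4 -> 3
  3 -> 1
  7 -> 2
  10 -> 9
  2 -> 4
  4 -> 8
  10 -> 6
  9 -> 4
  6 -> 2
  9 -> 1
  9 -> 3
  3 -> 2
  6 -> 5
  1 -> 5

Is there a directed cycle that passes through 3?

3 is on a cycle iff 3 can reach itself via ≥1 edge.
3 → 2 → 4 → 3 — yes.

Yes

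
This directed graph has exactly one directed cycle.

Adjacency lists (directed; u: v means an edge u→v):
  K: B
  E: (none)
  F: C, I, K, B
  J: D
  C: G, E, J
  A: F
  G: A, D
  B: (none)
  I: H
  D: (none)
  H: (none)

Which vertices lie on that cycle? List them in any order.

A, C, F, G

DFS with gray/black marking from C:
C gray
  G gray
    A gray
      F gray
        F→C: C is gray → back edge
Back edge closes the cycle C → G → A → F → C; its vertices are {A, C, F, G}.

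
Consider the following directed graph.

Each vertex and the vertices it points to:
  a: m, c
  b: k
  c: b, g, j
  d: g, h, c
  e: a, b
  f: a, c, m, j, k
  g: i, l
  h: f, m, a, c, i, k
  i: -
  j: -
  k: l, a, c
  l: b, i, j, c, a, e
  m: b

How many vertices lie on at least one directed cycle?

8

A vertex is on a directed cycle iff it belongs to a strongly connected component of size ≥ 2 (or has a self-loop).
The vertices on cycles are {a, b, c, e, g, k, l, m} — 8 in total.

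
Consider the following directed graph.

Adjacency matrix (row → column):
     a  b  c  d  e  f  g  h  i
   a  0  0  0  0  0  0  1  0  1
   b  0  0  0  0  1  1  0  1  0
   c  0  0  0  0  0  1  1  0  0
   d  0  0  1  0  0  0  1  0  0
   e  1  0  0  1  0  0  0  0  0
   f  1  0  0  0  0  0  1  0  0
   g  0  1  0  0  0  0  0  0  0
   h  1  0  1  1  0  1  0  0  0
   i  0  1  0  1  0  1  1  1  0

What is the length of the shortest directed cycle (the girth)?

3

For each vertex v, BFS finds the shortest path from v back to v.
The shortest such closed walk is i → h → a → i, length 3.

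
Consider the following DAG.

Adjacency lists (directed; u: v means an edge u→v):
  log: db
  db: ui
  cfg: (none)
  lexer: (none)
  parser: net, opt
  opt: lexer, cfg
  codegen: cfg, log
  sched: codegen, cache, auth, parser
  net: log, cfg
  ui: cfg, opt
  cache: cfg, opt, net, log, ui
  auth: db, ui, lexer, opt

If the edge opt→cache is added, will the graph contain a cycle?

Yes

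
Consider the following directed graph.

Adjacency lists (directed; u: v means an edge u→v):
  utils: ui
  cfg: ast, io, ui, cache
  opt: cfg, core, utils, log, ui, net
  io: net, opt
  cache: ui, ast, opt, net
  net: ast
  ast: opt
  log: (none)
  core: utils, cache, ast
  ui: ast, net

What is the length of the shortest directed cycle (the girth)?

3

For each vertex v, BFS finds the shortest path from v back to v.
The shortest such closed walk is core → cache → opt → core, length 3.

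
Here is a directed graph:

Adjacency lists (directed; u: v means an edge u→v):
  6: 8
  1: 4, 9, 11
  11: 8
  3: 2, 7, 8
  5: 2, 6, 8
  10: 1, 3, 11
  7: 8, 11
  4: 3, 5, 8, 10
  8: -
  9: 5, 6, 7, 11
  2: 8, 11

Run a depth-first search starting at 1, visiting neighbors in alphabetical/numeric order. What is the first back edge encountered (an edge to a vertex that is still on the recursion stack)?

10->1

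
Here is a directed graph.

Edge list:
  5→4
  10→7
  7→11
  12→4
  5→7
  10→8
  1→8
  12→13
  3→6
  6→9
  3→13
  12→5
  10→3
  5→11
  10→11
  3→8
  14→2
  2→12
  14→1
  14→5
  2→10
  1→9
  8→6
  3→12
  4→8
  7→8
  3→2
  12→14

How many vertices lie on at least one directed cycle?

A vertex is on a directed cycle iff it belongs to a strongly connected component of size ≥ 2 (or has a self-loop).
The vertices on cycles are {2, 3, 10, 12, 14} — 5 in total.

5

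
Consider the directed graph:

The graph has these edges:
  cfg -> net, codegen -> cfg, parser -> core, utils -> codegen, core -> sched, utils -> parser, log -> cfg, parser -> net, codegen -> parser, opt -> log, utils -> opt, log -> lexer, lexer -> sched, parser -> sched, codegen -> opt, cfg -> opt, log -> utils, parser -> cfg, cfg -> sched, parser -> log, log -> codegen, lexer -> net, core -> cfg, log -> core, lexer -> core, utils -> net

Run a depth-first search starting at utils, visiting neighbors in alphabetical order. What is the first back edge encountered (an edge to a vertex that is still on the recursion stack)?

log->cfg

DFS from utils (visiting neighbors in alphabetical order); mark gray on enter, black on exit:
utils gray
  codegen gray
    cfg gray
      net gray
      net black
      opt gray
        log gray
          log→cfg: cfg is gray → back edge
First back edge: log → cfg.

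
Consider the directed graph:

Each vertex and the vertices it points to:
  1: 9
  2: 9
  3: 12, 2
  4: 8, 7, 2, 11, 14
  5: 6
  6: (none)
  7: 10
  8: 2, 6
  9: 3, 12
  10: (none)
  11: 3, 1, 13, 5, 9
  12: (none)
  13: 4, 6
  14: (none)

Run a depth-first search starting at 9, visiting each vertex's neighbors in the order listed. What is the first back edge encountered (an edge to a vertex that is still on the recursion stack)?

2→9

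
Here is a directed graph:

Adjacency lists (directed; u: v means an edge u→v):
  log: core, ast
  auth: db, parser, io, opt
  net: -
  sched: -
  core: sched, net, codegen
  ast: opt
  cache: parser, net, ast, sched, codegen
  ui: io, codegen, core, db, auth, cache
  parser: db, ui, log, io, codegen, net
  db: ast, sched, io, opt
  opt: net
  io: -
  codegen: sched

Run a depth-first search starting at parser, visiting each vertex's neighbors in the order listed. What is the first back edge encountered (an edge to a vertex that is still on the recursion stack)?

auth→parser

DFS from parser (visiting each vertex's neighbors in the order listed); mark gray on enter, black on exit:
parser gray
  db gray
    ast gray
      opt gray
        net gray
        net black
      opt black
    ast black
    sched gray
    sched black
    io gray
    io black
    db→opt: opt black — skip
  db black
  ui gray
    ui→io: io black — skip
    codegen gray
      codegen→sched: sched black — skip
    codegen black
    core gray
      core→sched: sched black — skip
      core→net: net black — skip
      core→codegen: codegen black — skip
    core black
    ui→db: db black — skip
    auth gray
      auth→db: db black — skip
      auth→parser: parser is gray → back edge
First back edge: auth → parser.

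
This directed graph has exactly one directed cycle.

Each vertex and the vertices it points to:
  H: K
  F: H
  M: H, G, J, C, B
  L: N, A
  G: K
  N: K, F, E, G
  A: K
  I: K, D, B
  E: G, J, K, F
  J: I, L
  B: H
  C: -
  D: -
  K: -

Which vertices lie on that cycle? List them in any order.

DFS with gray/black marking from J:
J gray
  I gray
    K gray
    K black
    D gray
    D black
    B gray
      H gray
        H→K: K black — skip
      H black
    B black
  I black
  L gray
    N gray
      N→K: K black — skip
      F gray
        F→H: H black — skip
      F black
      E gray
        G gray
          G→K: K black — skip
        G black
        E→J: J is gray → back edge
Back edge closes the cycle J → L → N → E → J; its vertices are {E, J, L, N}.

E, J, L, N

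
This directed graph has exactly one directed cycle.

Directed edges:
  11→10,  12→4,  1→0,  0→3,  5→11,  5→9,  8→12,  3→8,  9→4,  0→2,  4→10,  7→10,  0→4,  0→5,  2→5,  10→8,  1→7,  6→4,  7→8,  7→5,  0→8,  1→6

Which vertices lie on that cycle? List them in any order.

4, 8, 10, 12

DFS with gray/black marking from 10:
10 gray
  8 gray
    12 gray
      4 gray
        4→10: 10 is gray → back edge
Back edge closes the cycle 10 → 8 → 12 → 4 → 10; its vertices are {4, 8, 10, 12}.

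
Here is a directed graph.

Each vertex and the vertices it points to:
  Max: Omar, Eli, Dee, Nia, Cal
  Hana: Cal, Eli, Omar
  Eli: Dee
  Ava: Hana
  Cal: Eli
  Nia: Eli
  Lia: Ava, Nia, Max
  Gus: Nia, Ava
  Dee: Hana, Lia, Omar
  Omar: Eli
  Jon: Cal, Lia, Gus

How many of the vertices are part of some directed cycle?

9

A vertex is on a directed cycle iff it belongs to a strongly connected component of size ≥ 2 (or has a self-loop).
The vertices on cycles are {Ava, Cal, Dee, Eli, Lia, Max, Nia, Hana, Omar} — 9 in total.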